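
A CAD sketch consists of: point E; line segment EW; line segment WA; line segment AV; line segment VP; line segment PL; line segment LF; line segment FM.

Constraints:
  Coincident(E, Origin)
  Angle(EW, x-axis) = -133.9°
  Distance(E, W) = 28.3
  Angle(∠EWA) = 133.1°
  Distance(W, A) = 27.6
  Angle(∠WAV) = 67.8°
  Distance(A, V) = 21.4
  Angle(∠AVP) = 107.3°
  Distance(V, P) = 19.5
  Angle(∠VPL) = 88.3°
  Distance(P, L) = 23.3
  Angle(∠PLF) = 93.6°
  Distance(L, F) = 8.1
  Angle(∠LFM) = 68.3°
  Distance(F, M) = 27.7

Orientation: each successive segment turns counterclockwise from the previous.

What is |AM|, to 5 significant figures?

35.017

E is at the origin; EW runs at -133.9° with length 28.3, so W = (-19.623, -20.392). ∠EWA = 133.1° gives WA at -87.000° from the x-axis; with |WA| = 27.6, A = (-18.179, -47.954). ∠WAV = 67.8° gives AV at 25.200° from the x-axis; with |AV| = 21.4, V = (1.1845, -38.842). ∠AVP = 107.3° gives VP at 97.900° from the x-axis; with |VP| = 19.5, P = (-1.4957, -19.527). ∠VPL = 88.3° gives PL at -170.40° from the x-axis; with |PL| = 23.3, L = (-24.469, -23.413). ∠PLF = 93.6° gives LF at -84.000° from the x-axis; with |LF| = 8.1, F = (-23.623, -31.468). ∠LFM = 68.3° gives FM at 27.700° from the x-axis; with |FM| = 27.7, M = (0.90271, -18.592). Then |AM| = |M − A| = 35.017.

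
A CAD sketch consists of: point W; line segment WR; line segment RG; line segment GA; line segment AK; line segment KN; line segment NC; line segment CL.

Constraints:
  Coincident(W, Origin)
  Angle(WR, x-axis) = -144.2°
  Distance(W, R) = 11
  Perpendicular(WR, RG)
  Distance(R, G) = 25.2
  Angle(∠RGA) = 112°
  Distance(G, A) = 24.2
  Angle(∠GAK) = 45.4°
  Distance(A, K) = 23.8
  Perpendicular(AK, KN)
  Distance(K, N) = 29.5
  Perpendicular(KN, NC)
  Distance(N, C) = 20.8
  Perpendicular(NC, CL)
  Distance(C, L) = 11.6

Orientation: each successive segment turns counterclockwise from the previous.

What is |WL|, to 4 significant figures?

38.88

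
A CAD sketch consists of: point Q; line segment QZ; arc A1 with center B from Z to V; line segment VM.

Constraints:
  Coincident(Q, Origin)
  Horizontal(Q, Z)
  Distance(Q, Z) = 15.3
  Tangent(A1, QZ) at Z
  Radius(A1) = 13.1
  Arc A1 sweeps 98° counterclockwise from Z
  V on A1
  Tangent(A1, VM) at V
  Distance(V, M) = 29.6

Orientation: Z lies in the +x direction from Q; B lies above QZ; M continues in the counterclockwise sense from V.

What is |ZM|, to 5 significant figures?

45.112

Q is at the origin; Q and Z share the same y with |QZ| = 15.3 and Z on the +x side, so Z = (15.300, 0.0000). A1 meets QZ tangentially, so BZ is at right angles to QZ, so B = Z + (0, 13.1) = (15.300, 13.100). On A1, Z sits at bearing -90° from B; a 98° counterclockwise sweep puts V at bearing 8°, so V = B + 13.1·(cos 8°, sin 8°) = (28.273, 14.923). Since A1 is tangent to VM there, BV ⟂ VM, so VM runs along (−sin 8°, cos 8°); with |VM| = 29.6, M = (24.153, 44.235). Then |ZM| = |M − Z| = 45.112.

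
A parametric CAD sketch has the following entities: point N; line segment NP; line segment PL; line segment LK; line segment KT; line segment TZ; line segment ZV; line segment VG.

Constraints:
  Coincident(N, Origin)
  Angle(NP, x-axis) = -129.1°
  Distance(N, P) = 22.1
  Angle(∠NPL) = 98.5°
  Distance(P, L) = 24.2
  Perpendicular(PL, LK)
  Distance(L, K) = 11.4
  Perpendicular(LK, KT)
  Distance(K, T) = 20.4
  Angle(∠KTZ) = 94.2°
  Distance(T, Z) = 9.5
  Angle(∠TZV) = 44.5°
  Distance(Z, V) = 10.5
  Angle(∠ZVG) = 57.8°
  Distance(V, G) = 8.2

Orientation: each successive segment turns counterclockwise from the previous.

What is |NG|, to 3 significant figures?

12.4

N is at the origin; NP runs at -129.1° with length 22.1, so P = (-13.9, -17.2). ∠NPL = 98.5° gives PL at -47.6° from the x-axis; with |PL| = 24.2, L = (2.38, -35.0). PL ⟂ LK, so LK runs at 42.4°; with |LK| = 11.4, K = (10.8, -27.3). LK is perpendicular to KT, so KT runs at 132°; with |KT| = 20.4, T = (-2.96, -12.3). ∠KTZ = 94.2° gives TZ at -142° from the x-axis; with |TZ| = 9.5, Z = (-10.4, -18.1). ∠TZV = 44.5° gives ZV at -6.30° from the x-axis; with |ZV| = 10.5, V = (0.0138, -19.3). ∠ZVG = 57.8° gives VG at 116° from the x-axis; with |VG| = 8.2, G = (-3.57, -11.9). Then |NG| = |G − N| = 12.4.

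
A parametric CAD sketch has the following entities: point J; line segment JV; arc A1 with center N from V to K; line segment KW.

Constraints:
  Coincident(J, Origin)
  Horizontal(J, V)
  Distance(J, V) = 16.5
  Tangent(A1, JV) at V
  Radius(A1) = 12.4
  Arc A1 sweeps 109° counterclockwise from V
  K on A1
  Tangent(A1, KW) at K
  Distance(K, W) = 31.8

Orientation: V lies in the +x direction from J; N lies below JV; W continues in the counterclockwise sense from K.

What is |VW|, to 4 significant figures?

46.52

J is at the origin; J and V share the same y with |JV| = 16.5 and V on the +x side, so V = (16.50, 0.000). Since A1 is tangent to JV there, NV ⟂ JV, so N = V + (0, -12.4) = (16.50, -12.40). On A1, V sits at bearing 90° from N; a 109° counterclockwise sweep puts K at bearing 199°, so K = N + 12.4·(cos 199°, sin 199°) = (4.776, -16.44). Since A1 is tangent to KW there, NK ⟂ KW, so KW runs along (−sin 199°, cos 199°); with |KW| = 31.8, W = (15.13, -46.50). Then |VW| = |W − V| = 46.52.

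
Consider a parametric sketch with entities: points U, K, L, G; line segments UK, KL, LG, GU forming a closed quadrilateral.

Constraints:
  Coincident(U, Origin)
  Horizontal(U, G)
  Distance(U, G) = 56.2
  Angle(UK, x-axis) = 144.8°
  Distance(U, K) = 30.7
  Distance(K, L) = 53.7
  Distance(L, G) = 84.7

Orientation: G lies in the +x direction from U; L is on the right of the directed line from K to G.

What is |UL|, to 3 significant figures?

41.3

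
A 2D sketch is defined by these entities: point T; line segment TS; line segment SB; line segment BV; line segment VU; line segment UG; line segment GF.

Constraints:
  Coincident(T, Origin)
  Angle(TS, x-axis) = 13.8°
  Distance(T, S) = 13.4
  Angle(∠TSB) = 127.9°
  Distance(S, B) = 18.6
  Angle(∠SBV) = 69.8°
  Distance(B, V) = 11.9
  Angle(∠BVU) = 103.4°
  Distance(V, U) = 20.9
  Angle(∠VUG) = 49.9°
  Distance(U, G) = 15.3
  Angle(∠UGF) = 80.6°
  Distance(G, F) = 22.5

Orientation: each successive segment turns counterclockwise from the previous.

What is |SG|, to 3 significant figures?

5.22

T is at the origin; TS runs at 13.8° with length 13.4, so S = (13.0, 3.20). ∠TSB = 127.9° gives SB at 65.9° from the x-axis; with |SB| = 18.6, B = (20.6, 20.2). ∠SBV = 69.8° gives BV at 176° from the x-axis; with |BV| = 11.9, V = (8.74, 21.0). ∠BVU = 103.4° gives VU at -107° from the x-axis; with |VU| = 20.9, U = (2.52, 1.03). ∠VUG = 49.9° gives UG at 22.8° from the x-axis; with |UG| = 15.3, G = (16.6, 6.96). Then |SG| = |G − S| = 5.22.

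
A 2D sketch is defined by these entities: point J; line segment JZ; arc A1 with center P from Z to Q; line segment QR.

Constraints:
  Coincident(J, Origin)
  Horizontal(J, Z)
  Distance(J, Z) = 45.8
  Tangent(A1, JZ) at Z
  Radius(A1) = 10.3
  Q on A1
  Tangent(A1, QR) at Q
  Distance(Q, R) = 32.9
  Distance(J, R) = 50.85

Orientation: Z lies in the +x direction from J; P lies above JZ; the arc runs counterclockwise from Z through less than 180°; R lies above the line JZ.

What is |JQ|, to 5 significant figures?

55.961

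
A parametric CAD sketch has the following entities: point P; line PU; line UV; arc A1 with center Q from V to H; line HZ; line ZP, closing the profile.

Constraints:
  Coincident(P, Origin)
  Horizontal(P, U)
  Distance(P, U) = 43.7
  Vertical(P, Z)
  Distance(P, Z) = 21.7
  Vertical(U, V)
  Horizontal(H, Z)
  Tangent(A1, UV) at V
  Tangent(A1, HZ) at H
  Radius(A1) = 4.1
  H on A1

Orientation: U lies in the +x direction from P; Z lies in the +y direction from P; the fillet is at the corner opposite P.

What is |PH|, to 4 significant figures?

45.16

P is at the origin; P and U share the same y with |PU| = 43.7 and U on the +x side, so U = (43.70, 0.000). P and Z share the same x with |PZ| = 21.7 and Z on the +y side, so Z = (0.000, 21.70). The virtual corner opposite P is at (43.70, 21.70). Since A1 is tangent to UV there, QV ⟂ UV and A1 meets HZ tangentially, so QH is at right angles to HZ, with radius 4.1, so the center Q sits 4.1 in from both sides at Q = (39.60, 17.60). That places the tangent points at V = (43.70, 17.60) on UV and H = (39.60, 21.70) on HZ. Then |PH| = |H − P| = 45.16.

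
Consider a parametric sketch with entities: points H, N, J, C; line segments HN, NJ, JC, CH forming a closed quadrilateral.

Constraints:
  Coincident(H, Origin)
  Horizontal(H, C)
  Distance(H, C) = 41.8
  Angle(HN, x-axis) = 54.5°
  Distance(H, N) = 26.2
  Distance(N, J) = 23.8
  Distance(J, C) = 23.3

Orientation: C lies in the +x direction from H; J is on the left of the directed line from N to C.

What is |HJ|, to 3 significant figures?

45.3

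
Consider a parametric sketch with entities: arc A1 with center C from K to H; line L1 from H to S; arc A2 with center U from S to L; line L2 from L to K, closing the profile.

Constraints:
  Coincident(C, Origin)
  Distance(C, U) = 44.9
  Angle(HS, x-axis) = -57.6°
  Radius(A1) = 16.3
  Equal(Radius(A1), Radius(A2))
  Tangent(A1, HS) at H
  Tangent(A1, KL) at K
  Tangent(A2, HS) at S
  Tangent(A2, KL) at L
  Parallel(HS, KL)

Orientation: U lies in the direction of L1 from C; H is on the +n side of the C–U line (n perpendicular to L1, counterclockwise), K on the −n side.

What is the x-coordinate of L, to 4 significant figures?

10.30

The slot axis is L1's direction at -57.6°, so u = (cos -57.6°, sin -57.6°) = (0.5358, -0.8443) and n = (−sin -57.6°, cos -57.6°) = (0.8443, 0.5358). C is at the origin and U lies 44.9 along u from C, so U = 44.9·u = (24.06, -37.91). Tangency of A1 to both parallel lines with radius 16.3 puts H and K at C ± 16.3·n: H = (13.76, 8.734), K = (-13.76, -8.734). Equal radii place S and L the same way about U: S = U + 16.3·n = (37.82, -29.18), L = U − 16.3·n = (10.30, -46.64). So L.x = 10.30.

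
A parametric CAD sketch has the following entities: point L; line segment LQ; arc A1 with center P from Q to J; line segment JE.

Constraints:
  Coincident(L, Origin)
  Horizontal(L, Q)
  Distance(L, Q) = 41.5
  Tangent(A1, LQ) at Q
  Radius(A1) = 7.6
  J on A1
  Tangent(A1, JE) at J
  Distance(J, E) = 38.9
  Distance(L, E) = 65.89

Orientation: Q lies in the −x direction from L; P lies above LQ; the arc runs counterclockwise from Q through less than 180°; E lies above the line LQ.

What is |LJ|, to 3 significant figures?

35.7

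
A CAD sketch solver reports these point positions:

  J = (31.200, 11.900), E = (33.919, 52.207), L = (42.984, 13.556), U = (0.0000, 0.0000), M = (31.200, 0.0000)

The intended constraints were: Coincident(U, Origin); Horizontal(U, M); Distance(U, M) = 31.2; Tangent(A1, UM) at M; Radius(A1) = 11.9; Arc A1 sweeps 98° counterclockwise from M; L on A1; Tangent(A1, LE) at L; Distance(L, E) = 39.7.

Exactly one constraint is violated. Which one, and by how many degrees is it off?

Tangent(A1, LE) at L — off by 5.20°.

U = (0.00, 0.00) ✓; U.y = 0.00, M.y = 0.00 ✓; |UM| = 31.20 ✓; ∠(JM, MU) = 90.00° ✓; |JM| = 11.90 ✓; bearing(J→L) − bearing(J→M) = 98.00° ✓; |JL| = 11.90 ✓; ∠(JL, LE) = 84.80° ✗; |LE| = 39.70 ✓.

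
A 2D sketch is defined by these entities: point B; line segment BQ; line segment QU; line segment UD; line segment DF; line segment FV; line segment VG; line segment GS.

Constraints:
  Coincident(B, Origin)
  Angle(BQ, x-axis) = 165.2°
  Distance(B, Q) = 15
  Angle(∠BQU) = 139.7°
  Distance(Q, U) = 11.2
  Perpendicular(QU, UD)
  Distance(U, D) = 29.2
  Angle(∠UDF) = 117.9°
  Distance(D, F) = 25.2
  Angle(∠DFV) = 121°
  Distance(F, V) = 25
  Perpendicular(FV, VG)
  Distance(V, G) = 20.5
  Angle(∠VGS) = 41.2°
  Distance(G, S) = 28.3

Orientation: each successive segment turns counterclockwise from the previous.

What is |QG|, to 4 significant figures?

24.29

∠DFV = 121.0° gives FV at 56.60° from the x-axis; with |FV| = 25.0, V = (26.90, -7.530). FV ⟂ VG, so VG runs at 146.6°; with |VG| = 20.5, G = (9.785, 3.755). Then |QG| = |G − Q| = 24.29.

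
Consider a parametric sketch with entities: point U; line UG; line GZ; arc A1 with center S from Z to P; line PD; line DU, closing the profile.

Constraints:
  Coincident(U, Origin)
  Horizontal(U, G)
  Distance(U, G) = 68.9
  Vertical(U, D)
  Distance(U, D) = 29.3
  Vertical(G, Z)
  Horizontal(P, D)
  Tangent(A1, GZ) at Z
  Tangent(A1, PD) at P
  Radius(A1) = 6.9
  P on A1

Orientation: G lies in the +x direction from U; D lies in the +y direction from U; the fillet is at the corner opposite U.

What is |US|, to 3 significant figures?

65.9

U is at the origin; UG is horizontal with |UG| = 68.9 and G on the +x side, so G = (68.9, 0.00). U and D share the same x with |UD| = 29.3 and D on the +y side, so D = (0.00, 29.3). The virtual corner opposite U is at (68.9, 29.3). The tangent condition forces SZ to be normal to GZ and the tangent condition forces SP to be normal to PD, with radius 6.9, so the center S sits 6.9 in from both sides at S = (62.0, 22.4). Then |US| = |S − U| = 65.9.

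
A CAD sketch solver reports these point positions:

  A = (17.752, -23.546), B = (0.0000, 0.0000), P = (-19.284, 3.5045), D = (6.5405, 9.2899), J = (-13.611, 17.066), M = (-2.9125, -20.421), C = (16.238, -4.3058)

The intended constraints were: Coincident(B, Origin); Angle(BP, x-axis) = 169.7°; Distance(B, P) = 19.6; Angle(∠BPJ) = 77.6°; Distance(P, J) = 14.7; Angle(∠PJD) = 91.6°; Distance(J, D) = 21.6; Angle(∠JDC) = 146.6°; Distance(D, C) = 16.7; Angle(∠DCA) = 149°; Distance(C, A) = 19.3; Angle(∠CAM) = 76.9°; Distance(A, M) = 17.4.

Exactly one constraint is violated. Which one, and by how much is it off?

Distance(A, M) = 17.4 — off by 3.50.

B = (0.00, 0.00) ✓; BP at 169.7° ✓; |BP| = 19.60 ✓; ∠BPJ = 77.60° ✓; |PJ| = 14.70 ✓; ∠PJD = 91.60° ✓; |JD| = 21.60 ✓; ∠JDC = 146.6° ✓; |DC| = 16.70 ✓; ∠DCA = 149.0° ✓; |CA| = 19.30 ✓; ∠CAM = 76.90° ✓; |AM| = 20.90 ✗.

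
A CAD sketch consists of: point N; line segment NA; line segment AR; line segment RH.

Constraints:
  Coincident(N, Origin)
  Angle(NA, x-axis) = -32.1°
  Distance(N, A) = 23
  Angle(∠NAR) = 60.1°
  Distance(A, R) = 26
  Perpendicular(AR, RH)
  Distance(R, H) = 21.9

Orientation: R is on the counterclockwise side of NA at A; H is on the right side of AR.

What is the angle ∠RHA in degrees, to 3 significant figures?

49.9°

N is at the origin; NA runs at -32.1° with length 23.0, so A = 23.0·(cos -32.1°, sin -32.1°) = (19.5, -12.2). ∠NAR = 60.1°, so AR runs at -32.1° + (180° − 60.1°) = 87.8° from the x-axis; with |AR| = 26.0, R = A + 26.0·(cos 87.8°, sin 87.8°) = (20.5, 13.8). AR ⟂ RH; with |RH| = 21.9 on the right of AR, H = R + 21.9·(0.999, -0.0384) = (42.4, 12.9). Then cos ∠RHA = HR·HA / (|HR||HA|), giving 49.9°.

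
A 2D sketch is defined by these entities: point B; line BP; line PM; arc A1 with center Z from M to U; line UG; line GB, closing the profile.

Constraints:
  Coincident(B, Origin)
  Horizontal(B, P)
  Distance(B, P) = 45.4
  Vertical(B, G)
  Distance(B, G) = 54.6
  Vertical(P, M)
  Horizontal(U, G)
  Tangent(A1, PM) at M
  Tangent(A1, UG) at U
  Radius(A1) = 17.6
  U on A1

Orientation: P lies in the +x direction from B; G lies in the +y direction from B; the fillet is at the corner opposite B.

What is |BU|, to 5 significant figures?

61.270

The virtual corner opposite B is at (45.400, 54.600). Tangency of A1 to PM means the radius ZM is perpendicular to PM and tangency of A1 to UG means the radius ZU is perpendicular to UG, with radius 17.6, so the center Z sits 17.6 in from both sides at Z = (27.800, 37.000). That places the tangent points at M = (45.400, 37.000) on PM and U = (27.800, 54.600) on UG. Then |BU| = |U − B| = 61.270.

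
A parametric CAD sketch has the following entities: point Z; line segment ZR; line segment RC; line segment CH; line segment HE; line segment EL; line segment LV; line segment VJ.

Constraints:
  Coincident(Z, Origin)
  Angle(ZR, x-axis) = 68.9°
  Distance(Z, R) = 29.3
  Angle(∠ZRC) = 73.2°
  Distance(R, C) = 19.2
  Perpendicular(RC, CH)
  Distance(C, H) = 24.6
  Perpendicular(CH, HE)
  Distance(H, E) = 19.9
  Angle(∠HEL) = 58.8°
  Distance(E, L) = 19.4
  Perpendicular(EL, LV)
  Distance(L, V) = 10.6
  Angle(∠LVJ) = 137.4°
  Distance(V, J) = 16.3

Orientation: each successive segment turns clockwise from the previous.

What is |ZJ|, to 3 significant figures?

14.5

EL ⟂ LV, so LV runs at -69.1°; with |LV| = 10.6, V = (16.8, 5.37). ∠LVJ = 137.4° gives VJ at -112° from the x-axis; with |VJ| = 16.3, J = (10.8, -9.77). Then |ZJ| = |J − Z| = 14.5.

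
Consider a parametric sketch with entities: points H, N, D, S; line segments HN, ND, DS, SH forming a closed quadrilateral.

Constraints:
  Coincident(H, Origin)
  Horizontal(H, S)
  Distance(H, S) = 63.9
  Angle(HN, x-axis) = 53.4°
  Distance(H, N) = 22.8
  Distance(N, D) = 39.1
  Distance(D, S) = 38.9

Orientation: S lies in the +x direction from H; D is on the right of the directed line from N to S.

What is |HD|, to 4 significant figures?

34.06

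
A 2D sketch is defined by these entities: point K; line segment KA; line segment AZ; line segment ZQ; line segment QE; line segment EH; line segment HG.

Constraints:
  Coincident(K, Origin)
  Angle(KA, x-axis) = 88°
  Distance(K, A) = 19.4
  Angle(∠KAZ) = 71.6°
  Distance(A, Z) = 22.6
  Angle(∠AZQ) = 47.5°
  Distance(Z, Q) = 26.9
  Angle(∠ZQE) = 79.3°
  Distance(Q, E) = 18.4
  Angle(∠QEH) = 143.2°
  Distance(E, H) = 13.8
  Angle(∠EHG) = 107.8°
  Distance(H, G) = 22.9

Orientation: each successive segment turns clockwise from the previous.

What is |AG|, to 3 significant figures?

21.9

K is at the origin; KA runs at 88.0° with length 19.4, so A = (0.677, 19.4). ∠KAZ = 71.6° gives AZ at -20.4° from the x-axis; with |AZ| = 22.6, Z = (21.9, 11.5). ∠AZQ = 47.5° gives ZQ at -153° from the x-axis; with |ZQ| = 26.9, Q = (-2.09, -0.744). ∠ZQE = 79.3° gives QE at 106° from the x-axis; with |QE| = 18.4, E = (-7.28, 16.9). ∠QEH = 143.2° gives EH at 69.6° from the x-axis; with |EH| = 13.8, H = (-2.47, 29.8). ∠EHG = 107.8° gives HG at -2.60° from the x-axis; with |HG| = 22.9, G = (20.4, 28.8). Then |AG| = |G − A| = 21.9.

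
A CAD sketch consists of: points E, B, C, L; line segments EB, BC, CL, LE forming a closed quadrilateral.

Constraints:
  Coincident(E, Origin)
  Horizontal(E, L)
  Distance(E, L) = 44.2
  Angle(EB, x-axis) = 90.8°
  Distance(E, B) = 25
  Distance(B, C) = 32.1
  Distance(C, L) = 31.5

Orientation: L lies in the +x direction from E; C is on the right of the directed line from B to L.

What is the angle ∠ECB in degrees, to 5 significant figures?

47.521°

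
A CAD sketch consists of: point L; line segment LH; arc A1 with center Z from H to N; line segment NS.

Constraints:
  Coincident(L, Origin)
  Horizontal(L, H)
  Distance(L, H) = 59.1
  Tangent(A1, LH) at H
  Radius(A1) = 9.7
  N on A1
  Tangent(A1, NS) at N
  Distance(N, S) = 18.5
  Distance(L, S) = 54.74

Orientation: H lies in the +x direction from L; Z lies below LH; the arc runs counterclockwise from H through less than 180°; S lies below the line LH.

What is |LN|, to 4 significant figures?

50.21

Checks: |ZN| = 9.700 ✓; ∠(ZN, NS) = 90.00° ✓; |NS| = 18.50 ✓; |LS| = 54.74 ✓.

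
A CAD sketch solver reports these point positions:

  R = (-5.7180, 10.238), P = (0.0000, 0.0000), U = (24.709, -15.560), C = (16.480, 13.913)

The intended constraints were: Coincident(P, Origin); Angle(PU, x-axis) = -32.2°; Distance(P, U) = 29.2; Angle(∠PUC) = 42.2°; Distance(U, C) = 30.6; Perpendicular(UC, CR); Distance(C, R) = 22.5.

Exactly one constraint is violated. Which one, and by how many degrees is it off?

Perpendicular(UC, CR) — off by 6.20°.

P = (0.00, 0.00) ✓; PU at -32.20° ✓; |PU| = 29.20 ✓; ∠PUC = 42.20° ✓; |UC| = 30.60 ✓; ∠(UC, CR) = 83.80° ✗; |CR| = 22.50 ✓.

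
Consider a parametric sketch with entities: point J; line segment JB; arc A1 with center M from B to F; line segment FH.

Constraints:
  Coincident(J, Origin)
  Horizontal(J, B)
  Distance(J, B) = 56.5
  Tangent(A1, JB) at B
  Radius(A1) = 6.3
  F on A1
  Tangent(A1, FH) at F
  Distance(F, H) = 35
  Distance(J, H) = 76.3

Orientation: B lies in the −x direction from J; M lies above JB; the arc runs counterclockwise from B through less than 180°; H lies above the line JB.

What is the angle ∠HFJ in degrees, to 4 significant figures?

122.8°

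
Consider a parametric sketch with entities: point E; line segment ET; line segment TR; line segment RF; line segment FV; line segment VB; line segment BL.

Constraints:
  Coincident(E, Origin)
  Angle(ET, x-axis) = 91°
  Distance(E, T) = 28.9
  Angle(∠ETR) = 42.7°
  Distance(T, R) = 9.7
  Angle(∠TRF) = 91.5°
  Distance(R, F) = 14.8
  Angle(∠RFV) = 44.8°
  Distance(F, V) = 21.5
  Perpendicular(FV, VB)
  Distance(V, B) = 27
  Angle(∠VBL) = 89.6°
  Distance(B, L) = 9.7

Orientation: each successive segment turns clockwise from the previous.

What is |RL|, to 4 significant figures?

16.55

E is at the origin; ET runs at 91.0° with length 28.9, so T = (-0.5044, 28.90). ∠ETR = 42.7° gives TR at -46.30° from the x-axis; with |TR| = 9.7, R = (6.197, 21.88). ∠TRF = 91.5° gives RF at -134.8° from the x-axis; with |RF| = 14.8, F = (-4.231, 11.38). ∠RFV = 44.8° gives FV at 90.00° from the x-axis; with |FV| = 21.5, V = (-4.231, 32.88). The perpendicularity gives VB at right angles to FV, so VB runs at 0.000°; with |VB| = 27.0, B = (22.77, 32.88). ∠VBL = 89.6° gives BL at -90.40° from the x-axis; with |BL| = 9.7, L = (22.70, 23.18). Then |RL| = |L − R| = 16.55.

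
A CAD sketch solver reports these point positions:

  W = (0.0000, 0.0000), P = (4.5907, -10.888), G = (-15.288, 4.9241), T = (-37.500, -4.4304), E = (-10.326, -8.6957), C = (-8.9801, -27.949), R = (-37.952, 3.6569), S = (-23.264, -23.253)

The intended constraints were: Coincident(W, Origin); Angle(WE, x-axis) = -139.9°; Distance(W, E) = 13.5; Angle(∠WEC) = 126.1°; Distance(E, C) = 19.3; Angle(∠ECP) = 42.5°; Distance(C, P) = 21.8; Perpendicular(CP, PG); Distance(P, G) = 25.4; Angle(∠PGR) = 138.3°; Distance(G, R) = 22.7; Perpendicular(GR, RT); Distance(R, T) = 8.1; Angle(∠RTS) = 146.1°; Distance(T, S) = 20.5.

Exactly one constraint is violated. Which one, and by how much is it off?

Distance(T, S) = 20.5 — off by 3.10.

W = (0.00, 0.00) ✓; WE at -139.9° ✓; |WE| = 13.50 ✓; ∠WEC = 126.1° ✓; |EC| = 19.30 ✓; ∠ECP = 42.50° ✓; |CP| = 21.80 ✓; ∠(CP, PG) = 90.00° ✓; |PG| = 25.40 ✓; ∠PGR = 138.3° ✓; |GR| = 22.70 ✓; ∠(GR, RT) = 90.00° ✓; |RT| = 8.100 ✓; ∠RTS = 146.1° ✓; |TS| = 23.60 ✗.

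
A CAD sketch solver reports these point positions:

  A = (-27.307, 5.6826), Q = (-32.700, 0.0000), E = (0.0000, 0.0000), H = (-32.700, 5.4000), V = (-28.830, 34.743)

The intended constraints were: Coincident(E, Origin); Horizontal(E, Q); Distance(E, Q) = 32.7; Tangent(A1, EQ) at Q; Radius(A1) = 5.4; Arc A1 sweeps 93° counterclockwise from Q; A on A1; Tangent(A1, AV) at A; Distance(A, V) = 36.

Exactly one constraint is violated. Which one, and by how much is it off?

Distance(A, V) = 36 — off by 6.90.

E = (0.00, 0.00) ✓; E.y = 0.00, Q.y = 0.00 ✓; |EQ| = 32.70 ✓; ∠(HQ, QE) = 90.00° ✓; |HQ| = 5.400 ✓; bearing(H→A) − bearing(H→Q) = 93.00° ✓; |HA| = 5.400 ✓; ∠(HA, AV) = 90.00° ✓; |AV| = 29.10 ✗.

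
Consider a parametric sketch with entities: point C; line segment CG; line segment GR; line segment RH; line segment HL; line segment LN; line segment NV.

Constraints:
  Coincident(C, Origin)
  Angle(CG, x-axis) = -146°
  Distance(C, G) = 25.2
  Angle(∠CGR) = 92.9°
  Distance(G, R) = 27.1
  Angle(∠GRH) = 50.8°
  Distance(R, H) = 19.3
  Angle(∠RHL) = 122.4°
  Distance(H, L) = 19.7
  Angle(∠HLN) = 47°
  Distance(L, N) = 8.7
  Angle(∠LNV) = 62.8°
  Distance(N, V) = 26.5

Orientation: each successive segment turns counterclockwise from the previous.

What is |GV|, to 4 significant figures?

33.78

C is at the origin; CG runs at -146.0° with length 25.2, so G = (-20.89, -14.09). ∠CGR = 92.9° gives GR at -58.90° from the x-axis; with |GR| = 27.1, R = (-6.894, -37.30). ∠GRH = 50.8° gives RH at 70.30° from the x-axis; with |RH| = 19.3, H = (-0.3878, -19.13). ∠RHL = 122.4° gives HL at 127.9° from the x-axis; with |HL| = 19.7, L = (-12.49, -3.581). ∠HLN = 47.0° gives LN at -99.10° from the x-axis; with |LN| = 8.7, N = (-13.87, -12.17). ∠LNV = 62.8° gives NV at 18.10° from the x-axis; with |NV| = 26.5, V = (11.32, -3.939). Then |GV| = |V − G| = 33.78.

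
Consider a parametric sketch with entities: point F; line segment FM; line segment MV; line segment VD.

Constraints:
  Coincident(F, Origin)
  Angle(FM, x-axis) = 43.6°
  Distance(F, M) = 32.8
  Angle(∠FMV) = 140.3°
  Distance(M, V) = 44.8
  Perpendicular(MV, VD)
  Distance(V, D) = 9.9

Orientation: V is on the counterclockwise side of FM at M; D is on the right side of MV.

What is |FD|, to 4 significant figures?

76.53

F is at the origin; FM runs at 43.6° with length 32.8, so M = 32.8·(cos 43.6°, sin 43.6°) = (23.75, 22.62). ∠FMV = 140.3°, so MV runs at 43.6° + (180° − 140.3°) = 83.30° from the x-axis; with |MV| = 44.8, V = M + 44.8·(cos 83.30°, sin 83.30°) = (28.98, 67.11). MV is perpendicular to VD; with |VD| = 9.9 on the right of MV, D = V + 9.9·(0.9932, -0.1167) = (38.81, 65.96). Then |FD| = |D − F| = 76.53.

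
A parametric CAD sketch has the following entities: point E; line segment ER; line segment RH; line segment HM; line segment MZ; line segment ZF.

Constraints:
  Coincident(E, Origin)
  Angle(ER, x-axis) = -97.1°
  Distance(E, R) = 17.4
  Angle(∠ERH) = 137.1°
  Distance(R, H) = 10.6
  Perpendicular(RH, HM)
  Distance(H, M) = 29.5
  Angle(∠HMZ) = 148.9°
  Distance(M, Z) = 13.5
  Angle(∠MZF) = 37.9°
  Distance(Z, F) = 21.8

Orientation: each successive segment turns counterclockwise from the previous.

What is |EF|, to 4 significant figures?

15.73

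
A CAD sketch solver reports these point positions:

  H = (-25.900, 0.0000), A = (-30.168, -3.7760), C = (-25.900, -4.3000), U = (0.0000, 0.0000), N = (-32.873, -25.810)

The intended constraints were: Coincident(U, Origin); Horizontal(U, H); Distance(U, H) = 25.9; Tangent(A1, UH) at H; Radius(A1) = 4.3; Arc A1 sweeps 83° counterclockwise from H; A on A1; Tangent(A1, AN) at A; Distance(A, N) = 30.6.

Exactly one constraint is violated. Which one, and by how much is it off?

Distance(A, N) = 30.6 — off by 8.40.

U = (0.00, 0.00) ✓; U.y = 0.00, H.y = 0.00 ✓; |UH| = 25.90 ✓; ∠(CH, HU) = 90.00° ✓; |CH| = 4.300 ✓; bearing(C→A) − bearing(C→H) = 83.00° ✓; |CA| = 4.300 ✓; ∠(CA, AN) = 90.00° ✓; |AN| = 22.20 ✗.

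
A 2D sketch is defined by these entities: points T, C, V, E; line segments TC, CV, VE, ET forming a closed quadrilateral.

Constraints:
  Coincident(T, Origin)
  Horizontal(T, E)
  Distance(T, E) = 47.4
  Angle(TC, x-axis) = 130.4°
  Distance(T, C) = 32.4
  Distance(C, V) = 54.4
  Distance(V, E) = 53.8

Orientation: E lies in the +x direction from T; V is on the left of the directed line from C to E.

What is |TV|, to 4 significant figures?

56.81

Checks: |CV| = 54.40 ✓; |VE| = 53.80 ✓.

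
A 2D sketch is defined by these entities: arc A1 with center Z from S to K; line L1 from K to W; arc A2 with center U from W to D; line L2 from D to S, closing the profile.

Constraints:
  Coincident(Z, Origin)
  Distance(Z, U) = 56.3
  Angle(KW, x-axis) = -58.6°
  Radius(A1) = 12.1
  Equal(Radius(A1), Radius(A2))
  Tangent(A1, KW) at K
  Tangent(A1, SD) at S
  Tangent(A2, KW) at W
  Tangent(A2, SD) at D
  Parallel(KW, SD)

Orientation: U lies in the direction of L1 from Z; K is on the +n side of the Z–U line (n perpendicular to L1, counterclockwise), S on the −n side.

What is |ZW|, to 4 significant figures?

57.59

The slot axis is L1's direction at -58.6°, so u = (cos -58.6°, sin -58.6°) = (0.5210, -0.8536) and n = (−sin -58.6°, cos -58.6°) = (0.8536, 0.5210). Z is at the origin and U lies 56.3 along u from Z, so U = 56.3·u = (29.33, -48.05). Tangency of A1 to both parallel lines with radius 12.1 puts K and S at Z ± 12.1·n: K = (10.33, 6.304), S = (-10.33, -6.304). Equal radii place W and D the same way about U: W = U + 12.1·n = (39.66, -41.75), D = U − 12.1·n = (19.00, -54.36). Then |ZW| = |W − Z| = 57.59.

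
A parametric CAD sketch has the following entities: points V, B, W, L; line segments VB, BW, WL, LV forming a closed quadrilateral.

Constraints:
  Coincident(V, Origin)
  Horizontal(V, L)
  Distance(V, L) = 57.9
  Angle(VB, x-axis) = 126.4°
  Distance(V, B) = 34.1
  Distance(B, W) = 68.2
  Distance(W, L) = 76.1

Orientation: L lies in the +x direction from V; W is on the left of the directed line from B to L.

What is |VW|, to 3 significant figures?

78.3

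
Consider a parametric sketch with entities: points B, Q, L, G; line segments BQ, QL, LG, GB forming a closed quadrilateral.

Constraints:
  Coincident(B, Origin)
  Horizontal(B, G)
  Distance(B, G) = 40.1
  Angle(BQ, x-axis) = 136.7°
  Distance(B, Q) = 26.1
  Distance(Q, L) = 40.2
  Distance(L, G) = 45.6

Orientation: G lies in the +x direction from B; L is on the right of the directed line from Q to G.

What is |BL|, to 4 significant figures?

18.43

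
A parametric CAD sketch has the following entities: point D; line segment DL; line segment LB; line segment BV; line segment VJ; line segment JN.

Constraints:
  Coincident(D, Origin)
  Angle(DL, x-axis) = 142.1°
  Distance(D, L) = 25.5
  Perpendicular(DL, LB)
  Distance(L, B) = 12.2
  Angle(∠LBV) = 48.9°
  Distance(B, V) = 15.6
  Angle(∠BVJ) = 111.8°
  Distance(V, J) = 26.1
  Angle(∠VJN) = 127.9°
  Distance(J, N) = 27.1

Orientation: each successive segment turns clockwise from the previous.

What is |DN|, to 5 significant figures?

57.367

∠BVJ = 111.8° gives VJ at -147.20° from the x-axis; with |VJ| = 26.1, J = (-31.590, -4.1609). ∠VJN = 127.9° gives JN at 160.70° from the x-axis; with |JN| = 27.1, N = (-57.167, 4.7961). Then |DN| = |N − D| = 57.367.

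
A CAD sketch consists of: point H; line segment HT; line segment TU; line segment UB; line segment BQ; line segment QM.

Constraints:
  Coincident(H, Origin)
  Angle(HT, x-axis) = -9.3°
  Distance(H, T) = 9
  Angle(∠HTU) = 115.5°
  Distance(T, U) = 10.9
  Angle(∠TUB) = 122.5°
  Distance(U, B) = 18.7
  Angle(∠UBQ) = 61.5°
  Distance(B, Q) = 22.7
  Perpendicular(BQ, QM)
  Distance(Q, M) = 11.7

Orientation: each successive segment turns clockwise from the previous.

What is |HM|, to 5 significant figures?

2.7939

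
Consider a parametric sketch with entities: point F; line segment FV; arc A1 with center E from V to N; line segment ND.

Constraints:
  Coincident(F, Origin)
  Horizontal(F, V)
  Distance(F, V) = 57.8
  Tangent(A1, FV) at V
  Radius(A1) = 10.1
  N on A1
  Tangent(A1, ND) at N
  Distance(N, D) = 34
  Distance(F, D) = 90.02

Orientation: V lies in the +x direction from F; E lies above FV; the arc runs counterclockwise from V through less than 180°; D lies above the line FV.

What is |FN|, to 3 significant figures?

66.9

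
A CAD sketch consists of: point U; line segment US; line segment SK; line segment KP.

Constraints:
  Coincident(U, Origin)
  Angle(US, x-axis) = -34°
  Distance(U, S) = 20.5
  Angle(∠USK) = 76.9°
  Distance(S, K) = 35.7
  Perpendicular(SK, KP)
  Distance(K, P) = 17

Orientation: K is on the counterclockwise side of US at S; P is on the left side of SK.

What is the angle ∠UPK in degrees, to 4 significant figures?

95.46°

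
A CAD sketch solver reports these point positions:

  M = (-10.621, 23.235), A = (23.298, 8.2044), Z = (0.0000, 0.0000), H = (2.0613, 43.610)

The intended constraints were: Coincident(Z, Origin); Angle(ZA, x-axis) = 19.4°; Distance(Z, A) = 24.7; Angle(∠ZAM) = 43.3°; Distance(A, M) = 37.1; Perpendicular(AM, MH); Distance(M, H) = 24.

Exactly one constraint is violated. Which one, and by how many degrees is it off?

Perpendicular(AM, MH) — off by 8.00°.

Z = (0.00, 0.00) ✓; ZA at 19.40° ✓; |ZA| = 24.70 ✓; ∠ZAM = 43.30° ✓; |AM| = 37.10 ✓; ∠(AM, MH) = 98.00° ✗; |MH| = 24.00 ✓.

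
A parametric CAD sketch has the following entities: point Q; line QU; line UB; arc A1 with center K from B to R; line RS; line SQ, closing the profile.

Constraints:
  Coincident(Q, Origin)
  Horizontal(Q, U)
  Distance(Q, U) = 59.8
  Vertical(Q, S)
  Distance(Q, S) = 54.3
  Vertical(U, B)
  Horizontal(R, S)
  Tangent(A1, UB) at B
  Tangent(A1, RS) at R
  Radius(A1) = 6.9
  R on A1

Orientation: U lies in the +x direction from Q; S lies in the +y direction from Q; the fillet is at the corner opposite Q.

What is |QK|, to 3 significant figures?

71.0

Q is at the origin; Q and U share the same y with |QU| = 59.8 and U on the +x side, so U = (59.8, 0.00). QS is vertical with |QS| = 54.3 and S on the +y side, so S = (0.00, 54.3). The virtual corner opposite Q is at (59.8, 54.3). Tangency of A1 to UB means the radius KB is perpendicular to UB and since A1 is tangent to RS there, KR ⟂ RS, with radius 6.9, so the center K sits 6.9 in from both sides at K = (52.9, 47.4). Then |QK| = |K − Q| = 71.0.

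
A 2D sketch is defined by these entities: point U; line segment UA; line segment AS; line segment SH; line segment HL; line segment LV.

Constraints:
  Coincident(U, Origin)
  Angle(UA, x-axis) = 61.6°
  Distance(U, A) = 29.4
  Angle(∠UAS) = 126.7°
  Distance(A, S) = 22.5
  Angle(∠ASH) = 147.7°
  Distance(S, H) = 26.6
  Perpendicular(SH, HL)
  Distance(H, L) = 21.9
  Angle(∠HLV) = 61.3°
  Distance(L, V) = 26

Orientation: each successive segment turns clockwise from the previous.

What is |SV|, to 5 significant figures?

10.150

U is at the origin; UA runs at 61.6° with length 29.4, so A = (13.983, 25.862). ∠UAS = 126.7° gives AS at 8.3000° from the x-axis; with |AS| = 22.5, S = (36.248, 29.110). ∠ASH = 147.7° gives SH at -24.000° from the x-axis; with |SH| = 26.6, H = (60.548, 18.290). SH ⟂ HL, so HL runs at -114.00°; with |HL| = 21.9, L = (51.640, -1.7162). ∠HLV = 61.3° gives LV at 127.30° from the x-axis; with |LV| = 26.0, V = (35.885, 18.966). Then |SV| = |V − S| = 10.150.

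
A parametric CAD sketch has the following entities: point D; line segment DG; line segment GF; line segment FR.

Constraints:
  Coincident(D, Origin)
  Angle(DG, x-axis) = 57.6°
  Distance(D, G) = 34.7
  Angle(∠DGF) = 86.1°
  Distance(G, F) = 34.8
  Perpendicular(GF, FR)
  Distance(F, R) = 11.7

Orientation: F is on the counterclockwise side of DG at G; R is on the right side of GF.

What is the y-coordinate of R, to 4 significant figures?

56.19

D is at the origin; DG runs at 57.6° with length 34.7, so G = 34.7·(cos 57.6°, sin 57.6°) = (18.59, 29.30). ∠DGF = 86.1°, so GF runs at 57.6° + (180° − 86.1°) = 151.5° from the x-axis; with |GF| = 34.8, F = G + 34.8·(cos 151.5°, sin 151.5°) = (-11.99, 45.90). The perpendicularity gives FR at right angles to GF; with |FR| = 11.7 on the right of GF, R = F + 11.7·(0.4772, 0.8788) = (-6.407, 56.19). So R.y = 56.19.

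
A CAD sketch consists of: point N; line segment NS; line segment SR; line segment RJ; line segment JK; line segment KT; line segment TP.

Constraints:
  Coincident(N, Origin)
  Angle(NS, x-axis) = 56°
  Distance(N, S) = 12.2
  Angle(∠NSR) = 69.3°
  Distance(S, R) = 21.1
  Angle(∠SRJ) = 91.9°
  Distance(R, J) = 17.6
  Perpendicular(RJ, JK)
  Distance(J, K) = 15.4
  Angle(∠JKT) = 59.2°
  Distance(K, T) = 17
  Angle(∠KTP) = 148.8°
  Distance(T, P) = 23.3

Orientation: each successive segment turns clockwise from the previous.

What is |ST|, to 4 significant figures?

14.86

N is at the origin; NS runs at 56.0° with length 12.2, so S = (6.822, 10.11). ∠NSR = 69.3° gives SR at -54.70° from the x-axis; with |SR| = 21.1, R = (19.01, -7.106). ∠SRJ = 91.9° gives RJ at -142.8° from the x-axis; with |RJ| = 17.6, J = (4.996, -17.75). RJ ⟂ JK, so JK runs at 127.2°; with |JK| = 15.4, K = (-4.315, -5.481). ∠JKT = 59.2° gives KT at 6.400° from the x-axis; with |KT| = 17.0, T = (12.58, -3.586). Then |ST| = |T − S| = 14.86.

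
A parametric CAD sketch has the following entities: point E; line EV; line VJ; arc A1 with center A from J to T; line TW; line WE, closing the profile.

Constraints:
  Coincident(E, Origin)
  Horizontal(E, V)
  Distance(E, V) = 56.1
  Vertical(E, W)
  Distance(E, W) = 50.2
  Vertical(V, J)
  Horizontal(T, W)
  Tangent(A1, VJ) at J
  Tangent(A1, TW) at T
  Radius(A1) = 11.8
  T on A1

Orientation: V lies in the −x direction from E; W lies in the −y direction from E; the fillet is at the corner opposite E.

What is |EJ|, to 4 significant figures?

67.98

The virtual corner opposite E is at (-56.10, -50.20). A1 meets VJ tangentially, so AJ is at right angles to VJ and since A1 is tangent to TW there, AT ⟂ TW, with radius 11.8, so the center A sits 11.8 in from both sides at A = (-44.30, -38.40). That places the tangent points at J = (-56.10, -38.40) on VJ and T = (-44.30, -50.20) on TW. Then |EJ| = |J − E| = 67.98.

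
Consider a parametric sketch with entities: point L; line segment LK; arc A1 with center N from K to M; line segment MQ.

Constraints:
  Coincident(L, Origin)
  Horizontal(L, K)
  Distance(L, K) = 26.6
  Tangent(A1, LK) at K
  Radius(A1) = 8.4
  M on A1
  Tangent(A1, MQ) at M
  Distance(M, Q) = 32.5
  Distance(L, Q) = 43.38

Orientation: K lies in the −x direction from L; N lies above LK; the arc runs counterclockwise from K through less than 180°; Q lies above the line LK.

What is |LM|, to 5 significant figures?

19.838

Checks: |NM| = 8.400 ✓; ∠(NM, MQ) = 90.00° ✓; |MQ| = 32.50 ✓; |LQ| = 43.38 ✓.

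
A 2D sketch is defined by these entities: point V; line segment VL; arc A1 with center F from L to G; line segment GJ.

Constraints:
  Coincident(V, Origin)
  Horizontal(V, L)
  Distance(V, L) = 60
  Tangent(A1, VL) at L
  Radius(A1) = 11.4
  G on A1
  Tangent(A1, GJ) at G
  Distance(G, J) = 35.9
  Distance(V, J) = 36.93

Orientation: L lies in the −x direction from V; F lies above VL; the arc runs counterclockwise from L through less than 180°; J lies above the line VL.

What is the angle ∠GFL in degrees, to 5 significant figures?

41.508°

Checks: |FG| = 11.40 ✓; ∠(FG, GJ) = 90.00° ✓; |GJ| = 35.90 ✓; |VJ| = 36.93 ✓.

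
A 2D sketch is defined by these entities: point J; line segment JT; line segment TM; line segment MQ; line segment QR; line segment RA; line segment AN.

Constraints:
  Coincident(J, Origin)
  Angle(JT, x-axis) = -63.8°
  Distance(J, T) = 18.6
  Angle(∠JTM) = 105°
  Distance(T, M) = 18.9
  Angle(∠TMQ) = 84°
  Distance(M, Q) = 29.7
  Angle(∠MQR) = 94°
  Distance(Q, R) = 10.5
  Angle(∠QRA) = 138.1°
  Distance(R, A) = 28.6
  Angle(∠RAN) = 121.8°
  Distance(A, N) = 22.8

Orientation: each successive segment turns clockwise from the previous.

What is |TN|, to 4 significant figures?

16.69

∠QRA = 138.1° gives RA at -2.700° from the x-axis; with |RA| = 28.6, A = (13.58, 0.4200). ∠RAN = 121.8° gives AN at -60.90° from the x-axis; with |AN| = 22.8, N = (24.66, -19.50). Then |TN| = |N − T| = 16.69.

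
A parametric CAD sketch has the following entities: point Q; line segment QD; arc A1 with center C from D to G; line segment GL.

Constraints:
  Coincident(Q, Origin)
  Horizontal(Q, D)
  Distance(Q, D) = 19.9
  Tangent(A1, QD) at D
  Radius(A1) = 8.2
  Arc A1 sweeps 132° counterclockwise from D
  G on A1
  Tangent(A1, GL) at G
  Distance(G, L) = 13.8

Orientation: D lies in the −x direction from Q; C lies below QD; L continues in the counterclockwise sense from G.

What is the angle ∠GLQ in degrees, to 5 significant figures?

76.992°

Q is at the origin; Q and D share the same y with |QD| = 19.9 and D on the −x side, so D = (-19.900, 0.0000). Since A1 is tangent to QD there, CD ⟂ QD, so C = D + (0, -8.2) = (-19.900, -8.2000). On A1, D sits at bearing 90° from C; a 132° counterclockwise sweep puts G at bearing 222°, so G = C + 8.2·(cos 222°, sin 222°) = (-25.994, -13.687). Tangency of A1 to GL means the radius CG is perpendicular to GL, so GL runs along (−sin 222°, cos 222°); with |GL| = 13.8, L = (-16.760, -23.942). Then cos ∠GLQ = LG·LQ / (|LG||LQ|), giving 76.992°.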